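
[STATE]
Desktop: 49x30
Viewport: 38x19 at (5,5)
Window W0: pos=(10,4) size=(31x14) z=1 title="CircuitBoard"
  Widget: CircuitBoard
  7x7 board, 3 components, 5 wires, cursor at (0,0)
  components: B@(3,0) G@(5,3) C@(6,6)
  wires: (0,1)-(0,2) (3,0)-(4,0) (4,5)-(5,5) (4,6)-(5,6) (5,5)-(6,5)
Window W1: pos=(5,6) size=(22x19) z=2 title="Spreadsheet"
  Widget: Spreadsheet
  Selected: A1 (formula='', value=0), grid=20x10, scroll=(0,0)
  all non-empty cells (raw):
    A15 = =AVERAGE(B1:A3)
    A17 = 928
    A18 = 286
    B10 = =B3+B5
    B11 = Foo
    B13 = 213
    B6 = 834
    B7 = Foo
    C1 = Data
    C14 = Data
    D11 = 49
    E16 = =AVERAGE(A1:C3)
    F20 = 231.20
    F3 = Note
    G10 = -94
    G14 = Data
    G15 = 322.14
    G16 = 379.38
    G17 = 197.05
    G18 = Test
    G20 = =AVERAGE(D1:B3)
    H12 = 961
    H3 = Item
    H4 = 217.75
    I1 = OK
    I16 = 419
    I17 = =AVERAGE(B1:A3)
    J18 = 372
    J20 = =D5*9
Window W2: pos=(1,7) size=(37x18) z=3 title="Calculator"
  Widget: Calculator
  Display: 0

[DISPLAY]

     ┃ CircuitBoard                ┃  
┏━━━━━━━━━━━━━━━━━━━━┓─────────────┨  
━━━━━━━━━━━━━━━━━━━━━━━━━━━━━━━━┓  ┃  
lculator                        ┃  ┃  
────────────────────────────────┨  ┃  
                               0┃  ┃  
─┬───┬───┬───┐                  ┃  ┃  
 │ 8 │ 9 │ ÷ │                  ┃  ┃  
─┼───┼───┼───┤                  ┃  ┃  
 │ 5 │ 6 │ × │                  ┃  ┃  
─┼───┼───┼───┤                  ┃  ┃  
 │ 2 │ 3 │ - │                  ┃ ·┃  
─┼───┼───┼───┤                  ┃━━┛  
 │ . │ = │ + │                  ┃     
─┼───┼───┼───┤                  ┃     
 │ MC│ MR│ M+│                  ┃     
─┴───┴───┴───┘                  ┃     
                                ┃     
                                ┃     


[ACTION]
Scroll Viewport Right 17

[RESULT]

 CircuitBoard                ┃        
━━━━━━━━━━━━━━━┓─────────────┨        
━━━━━━━━━━━━━━━━━━━━━━━━━━┓  ┃        
or                        ┃  ┃        
──────────────────────────┨  ┃        
                         0┃  ┃        
───┬───┐                  ┃  ┃        
 9 │ ÷ │                  ┃  ┃        
───┼───┤                  ┃  ┃        
 6 │ × │                  ┃  ┃        
───┼───┤                  ┃  ┃        
 3 │ - │                  ┃ ·┃        
───┼───┤                  ┃━━┛        
 = │ + │                  ┃           
───┼───┤                  ┃           
 MR│ M+│                  ┃           
───┴───┘                  ┃           
                          ┃           
                          ┃           


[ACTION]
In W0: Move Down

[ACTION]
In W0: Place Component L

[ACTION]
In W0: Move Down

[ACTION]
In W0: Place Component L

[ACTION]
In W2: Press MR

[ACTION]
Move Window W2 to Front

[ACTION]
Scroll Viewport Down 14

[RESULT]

───┬───┐                  ┃  ┃        
 9 │ ÷ │                  ┃  ┃        
───┼───┤                  ┃  ┃        
 6 │ × │                  ┃  ┃        
───┼───┤                  ┃  ┃        
 3 │ - │                  ┃ ·┃        
───┼───┤                  ┃━━┛        
 = │ + │                  ┃           
───┼───┤                  ┃           
 MR│ M+│                  ┃           
───┴───┘                  ┃           
                          ┃           
                          ┃           
━━━━━━━━━━━━━━━━━━━━━━━━━━┛           
                                      
                                      
                                      
                                      
                                      


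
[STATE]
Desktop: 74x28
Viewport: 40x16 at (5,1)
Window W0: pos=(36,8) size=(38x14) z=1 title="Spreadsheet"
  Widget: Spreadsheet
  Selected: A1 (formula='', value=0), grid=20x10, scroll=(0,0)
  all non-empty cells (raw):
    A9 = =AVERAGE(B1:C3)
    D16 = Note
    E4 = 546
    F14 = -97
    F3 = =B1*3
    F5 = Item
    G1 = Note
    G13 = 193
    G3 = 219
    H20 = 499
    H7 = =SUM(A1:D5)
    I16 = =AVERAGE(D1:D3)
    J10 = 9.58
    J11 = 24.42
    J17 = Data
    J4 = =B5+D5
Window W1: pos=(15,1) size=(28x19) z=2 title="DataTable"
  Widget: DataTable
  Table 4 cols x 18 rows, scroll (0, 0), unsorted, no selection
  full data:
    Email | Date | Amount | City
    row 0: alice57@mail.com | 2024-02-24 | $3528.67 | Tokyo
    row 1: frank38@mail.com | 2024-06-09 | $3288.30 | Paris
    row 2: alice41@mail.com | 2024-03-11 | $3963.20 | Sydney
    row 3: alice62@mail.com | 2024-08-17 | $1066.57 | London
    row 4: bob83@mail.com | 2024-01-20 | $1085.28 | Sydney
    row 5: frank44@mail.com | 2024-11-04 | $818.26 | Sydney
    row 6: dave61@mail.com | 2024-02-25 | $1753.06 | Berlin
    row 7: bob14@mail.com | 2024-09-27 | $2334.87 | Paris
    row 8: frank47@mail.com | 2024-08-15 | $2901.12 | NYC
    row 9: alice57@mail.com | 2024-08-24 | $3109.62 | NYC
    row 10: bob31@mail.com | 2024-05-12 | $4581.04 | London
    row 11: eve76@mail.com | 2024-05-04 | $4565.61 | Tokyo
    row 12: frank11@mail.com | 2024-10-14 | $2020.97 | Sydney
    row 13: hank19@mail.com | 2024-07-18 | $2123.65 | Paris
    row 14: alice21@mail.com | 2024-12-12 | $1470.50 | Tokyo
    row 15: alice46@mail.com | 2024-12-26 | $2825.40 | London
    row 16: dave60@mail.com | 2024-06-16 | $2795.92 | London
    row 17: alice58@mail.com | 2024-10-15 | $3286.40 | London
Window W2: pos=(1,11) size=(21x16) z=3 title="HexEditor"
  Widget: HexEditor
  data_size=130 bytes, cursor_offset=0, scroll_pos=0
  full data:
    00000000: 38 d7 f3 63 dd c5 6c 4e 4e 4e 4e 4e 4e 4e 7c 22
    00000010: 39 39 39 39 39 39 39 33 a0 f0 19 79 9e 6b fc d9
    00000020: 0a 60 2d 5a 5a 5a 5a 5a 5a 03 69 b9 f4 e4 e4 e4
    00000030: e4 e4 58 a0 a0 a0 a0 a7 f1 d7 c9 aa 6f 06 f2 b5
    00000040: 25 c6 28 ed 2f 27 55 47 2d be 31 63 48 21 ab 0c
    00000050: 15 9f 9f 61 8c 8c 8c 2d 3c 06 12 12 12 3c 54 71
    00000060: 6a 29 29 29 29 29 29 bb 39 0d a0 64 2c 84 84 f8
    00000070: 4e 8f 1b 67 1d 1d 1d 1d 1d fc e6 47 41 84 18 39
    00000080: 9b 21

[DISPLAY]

          ┏━━━━━━━━━━━━━━━━━━━━━━━━━━┓  
          ┃ DataTable                ┃  
          ┠──────────────────────────┨  
          ┃Email           │Date     ┃  
          ┃────────────────┼─────────┃  
          ┃alice57@mail.com│2024-02-2┃  
          ┃frank38@mail.com│2024-06-0┃  
          ┃alice41@mail.com│2024-03-1┃━━
          ┃alice62@mail.com│2024-08-1┃ds
          ┃bob83@mail.com  │2024-01-2┃──
━━━━━━━━━━━━━━━━┓4@mail.com│2024-11-0┃  
xEditor         ┃@mail.com │2024-02-2┃ A
────────────────┨mail.com  │2024-09-2┃--
00000  38 d7 f3 ┃7@mail.com│2024-08-1┃  
00010  39 39 39 ┃7@mail.com│2024-08-2┃  
00020  0a 60 2d ┃mail.com  │2024-05-1┃  


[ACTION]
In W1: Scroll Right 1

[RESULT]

          ┏━━━━━━━━━━━━━━━━━━━━━━━━━━┓  
          ┃ DataTable                ┃  
          ┠──────────────────────────┨  
          ┃mail           │Date      ┃  
          ┃───────────────┼──────────┃  
          ┃lice57@mail.com│2024-02-24┃  
          ┃rank38@mail.com│2024-06-09┃  
          ┃lice41@mail.com│2024-03-11┃━━
          ┃lice62@mail.com│2024-08-17┃ds
          ┃ob83@mail.com  │2024-01-20┃──
━━━━━━━━━━━━━━━━┓@mail.com│2024-11-04┃  
xEditor         ┃mail.com │2024-02-25┃ A
────────────────┨ail.com  │2024-09-27┃--
00000  38 d7 f3 ┃@mail.com│2024-08-15┃  
00010  39 39 39 ┃@mail.com│2024-08-24┃  
00020  0a 60 2d ┃ail.com  │2024-05-12┃  


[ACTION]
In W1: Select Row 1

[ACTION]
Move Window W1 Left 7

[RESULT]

   ┏━━━━━━━━━━━━━━━━━━━━━━━━━━┓         
   ┃ DataTable                ┃         
   ┠──────────────────────────┨         
   ┃mail           │Date      ┃         
   ┃───────────────┼──────────┃         
   ┃lice57@mail.com│2024-02-24┃         
   ┃rank38@mail.com│2024-06-09┃         
   ┃lice41@mail.com│2024-03-11┃┏━━━━━━━━
   ┃lice62@mail.com│2024-08-17┃┃ Spreads
   ┃ob83@mail.com  │2024-01-20┃┠────────
━━━━━━━━━━━━━━━━┓om│2024-11-04┃┃A1:     
xEditor         ┃m │2024-02-25┃┃       A
────────────────┨  │2024-09-27┃┃--------
00000  38 d7 f3 ┃om│2024-08-15┃┃  1     
00010  39 39 39 ┃om│2024-08-24┃┃  2     
00020  0a 60 2d ┃  │2024-05-12┃┃  3     


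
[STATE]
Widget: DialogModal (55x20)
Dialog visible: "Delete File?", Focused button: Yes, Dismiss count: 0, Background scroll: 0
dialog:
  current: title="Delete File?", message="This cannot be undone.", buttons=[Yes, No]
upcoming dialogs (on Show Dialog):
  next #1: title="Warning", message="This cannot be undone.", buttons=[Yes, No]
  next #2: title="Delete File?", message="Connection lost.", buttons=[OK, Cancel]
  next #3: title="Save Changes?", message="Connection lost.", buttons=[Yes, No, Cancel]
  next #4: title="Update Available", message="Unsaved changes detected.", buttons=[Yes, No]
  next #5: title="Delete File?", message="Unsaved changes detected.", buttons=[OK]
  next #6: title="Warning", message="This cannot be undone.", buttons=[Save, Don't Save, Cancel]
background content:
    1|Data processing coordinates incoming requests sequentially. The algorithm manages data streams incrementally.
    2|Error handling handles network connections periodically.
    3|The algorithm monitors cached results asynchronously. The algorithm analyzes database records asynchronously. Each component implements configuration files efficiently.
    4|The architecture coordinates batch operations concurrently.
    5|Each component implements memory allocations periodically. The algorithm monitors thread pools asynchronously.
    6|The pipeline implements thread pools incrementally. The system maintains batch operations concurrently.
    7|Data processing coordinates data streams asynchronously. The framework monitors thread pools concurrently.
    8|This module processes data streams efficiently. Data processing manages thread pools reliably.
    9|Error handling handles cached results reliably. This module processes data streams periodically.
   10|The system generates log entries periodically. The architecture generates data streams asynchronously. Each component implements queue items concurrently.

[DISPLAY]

Data processing coordinates incoming requests sequentia
Error handling handles network connections periodically
The algorithm monitors cached results asynchronously. T
The architecture coordinates batch operations concurren
Each component implements memory allocations periodical
The pipeline implements thread pools incrementally. The
Data processing coordinates data streams asynchronously
This module pr┌────────────────────────┐iently. Data pr
Error handling│      Delete File?      │liably. This mo
The system gen│ This cannot be undone. │cally. The arch
              │       [Yes]  No        │               
              └────────────────────────┘               
                                                       
                                                       
                                                       
                                                       
                                                       
                                                       
                                                       
                                                       


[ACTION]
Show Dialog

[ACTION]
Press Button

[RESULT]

Data processing coordinates incoming requests sequentia
Error handling handles network connections periodically
The algorithm monitors cached results asynchronously. T
The architecture coordinates batch operations concurren
Each component implements memory allocations periodical
The pipeline implements thread pools incrementally. The
Data processing coordinates data streams asynchronously
This module processes data streams efficiently. Data pr
Error handling handles cached results reliably. This mo
The system generates log entries periodically. The arch
                                                       
                                                       
                                                       
                                                       
                                                       
                                                       
                                                       
                                                       
                                                       
                                                       


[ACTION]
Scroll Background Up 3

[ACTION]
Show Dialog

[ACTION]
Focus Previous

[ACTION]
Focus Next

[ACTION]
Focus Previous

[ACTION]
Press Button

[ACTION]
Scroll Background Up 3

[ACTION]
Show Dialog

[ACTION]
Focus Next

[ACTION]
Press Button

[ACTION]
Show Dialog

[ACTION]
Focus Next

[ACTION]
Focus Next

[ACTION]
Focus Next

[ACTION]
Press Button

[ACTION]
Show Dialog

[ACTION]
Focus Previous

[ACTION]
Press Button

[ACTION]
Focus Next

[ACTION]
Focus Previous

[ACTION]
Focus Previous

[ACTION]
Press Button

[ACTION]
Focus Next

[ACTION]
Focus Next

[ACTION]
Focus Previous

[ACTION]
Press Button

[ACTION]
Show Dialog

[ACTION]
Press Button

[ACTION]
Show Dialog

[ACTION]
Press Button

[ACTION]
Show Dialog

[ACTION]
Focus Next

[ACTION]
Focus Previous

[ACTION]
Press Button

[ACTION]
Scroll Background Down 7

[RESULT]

This module processes data streams efficiently. Data pr
Error handling handles cached results reliably. This mo
The system generates log entries periodically. The arch
                                                       
                                                       
                                                       
                                                       
                                                       
                                                       
                                                       
                                                       
                                                       
                                                       
                                                       
                                                       
                                                       
                                                       
                                                       
                                                       
                                                       


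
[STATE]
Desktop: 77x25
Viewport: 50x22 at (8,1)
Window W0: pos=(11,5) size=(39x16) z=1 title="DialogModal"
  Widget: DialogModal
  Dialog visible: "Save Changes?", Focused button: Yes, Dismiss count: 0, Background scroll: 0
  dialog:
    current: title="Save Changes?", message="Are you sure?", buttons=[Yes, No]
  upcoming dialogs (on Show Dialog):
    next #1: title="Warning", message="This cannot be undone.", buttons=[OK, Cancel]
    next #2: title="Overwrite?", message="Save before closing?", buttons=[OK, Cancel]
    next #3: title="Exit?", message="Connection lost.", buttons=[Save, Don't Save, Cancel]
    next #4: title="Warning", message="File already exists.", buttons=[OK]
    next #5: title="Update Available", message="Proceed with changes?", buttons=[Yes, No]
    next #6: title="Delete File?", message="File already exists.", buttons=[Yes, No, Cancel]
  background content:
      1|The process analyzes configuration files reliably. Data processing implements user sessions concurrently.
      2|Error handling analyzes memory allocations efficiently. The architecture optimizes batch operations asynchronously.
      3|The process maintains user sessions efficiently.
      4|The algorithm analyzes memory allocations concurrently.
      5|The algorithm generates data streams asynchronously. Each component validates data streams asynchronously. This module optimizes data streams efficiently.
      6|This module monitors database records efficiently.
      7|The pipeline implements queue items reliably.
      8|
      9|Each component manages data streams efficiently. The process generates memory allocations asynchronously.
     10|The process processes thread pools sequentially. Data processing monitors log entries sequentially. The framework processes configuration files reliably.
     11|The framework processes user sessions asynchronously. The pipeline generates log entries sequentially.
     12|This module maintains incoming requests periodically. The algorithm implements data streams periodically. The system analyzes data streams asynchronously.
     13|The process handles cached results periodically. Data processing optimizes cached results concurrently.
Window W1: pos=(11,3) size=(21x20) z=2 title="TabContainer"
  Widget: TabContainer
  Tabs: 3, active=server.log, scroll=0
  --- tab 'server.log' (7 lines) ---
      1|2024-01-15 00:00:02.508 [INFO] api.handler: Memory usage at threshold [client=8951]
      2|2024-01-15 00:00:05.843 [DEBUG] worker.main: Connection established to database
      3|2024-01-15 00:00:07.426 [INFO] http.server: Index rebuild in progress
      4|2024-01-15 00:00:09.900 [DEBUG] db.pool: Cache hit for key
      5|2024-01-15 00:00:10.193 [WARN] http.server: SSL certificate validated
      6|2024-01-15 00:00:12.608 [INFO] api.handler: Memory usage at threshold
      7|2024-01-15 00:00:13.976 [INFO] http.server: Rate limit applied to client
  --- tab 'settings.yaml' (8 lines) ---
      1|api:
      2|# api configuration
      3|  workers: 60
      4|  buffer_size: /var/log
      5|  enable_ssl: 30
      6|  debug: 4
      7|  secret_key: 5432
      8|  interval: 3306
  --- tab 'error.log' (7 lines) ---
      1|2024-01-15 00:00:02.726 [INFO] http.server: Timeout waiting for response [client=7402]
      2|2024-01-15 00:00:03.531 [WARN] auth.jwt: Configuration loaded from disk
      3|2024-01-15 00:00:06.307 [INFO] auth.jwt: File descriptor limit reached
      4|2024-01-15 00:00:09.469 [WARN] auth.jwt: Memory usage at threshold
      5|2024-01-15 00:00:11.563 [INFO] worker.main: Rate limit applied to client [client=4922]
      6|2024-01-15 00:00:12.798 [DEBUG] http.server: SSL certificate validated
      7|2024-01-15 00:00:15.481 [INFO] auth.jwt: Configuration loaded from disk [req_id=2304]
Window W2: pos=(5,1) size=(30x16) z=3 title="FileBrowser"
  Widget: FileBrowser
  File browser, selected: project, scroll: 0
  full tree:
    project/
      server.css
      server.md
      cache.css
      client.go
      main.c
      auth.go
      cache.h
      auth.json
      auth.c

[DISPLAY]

━━━━━━━━━━━━━━━━━━━━━━━━━━┓                       
ileBrowser                ┃                       
──────────────────────────┨                       
[-] project/              ┃                       
  server.css              ┃━━━━━━━━━━━━━━┓        
  server.md               ┃              ┃        
  cache.css               ┃──────────────┨        
  client.go               ┃nfiguration fi┃        
  main.c                  ┃ memory alloca┃        
  auth.go                 ┃ser sessions e┃        
  cache.h                 ┃───┐ry allocat┃        
  auth.json               ┃s? │a streams ┃        
  auth.c                  ┃e? │se records┃        
                          ┃   │ue items r┃        
                          ┃───┘          ┃        
━━━━━━━━━━━━━━━━━━━━━━━━━━┛data streams e┃        
   ┃                   ┃s thread pools se┃        
   ┃                   ┃ses user sessions┃        
   ┃                   ┃s incoming reques┃        
   ┃                   ┃━━━━━━━━━━━━━━━━━┛        
   ┃                   ┃                          
   ┗━━━━━━━━━━━━━━━━━━━┛                          


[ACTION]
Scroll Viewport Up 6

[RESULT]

                                                  
━━━━━━━━━━━━━━━━━━━━━━━━━━┓                       
ileBrowser                ┃                       
──────────────────────────┨                       
[-] project/              ┃                       
  server.css              ┃━━━━━━━━━━━━━━┓        
  server.md               ┃              ┃        
  cache.css               ┃──────────────┨        
  client.go               ┃nfiguration fi┃        
  main.c                  ┃ memory alloca┃        
  auth.go                 ┃ser sessions e┃        
  cache.h                 ┃───┐ry allocat┃        
  auth.json               ┃s? │a streams ┃        
  auth.c                  ┃e? │se records┃        
                          ┃   │ue items r┃        
                          ┃───┘          ┃        
━━━━━━━━━━━━━━━━━━━━━━━━━━┛data streams e┃        
   ┃                   ┃s thread pools se┃        
   ┃                   ┃ses user sessions┃        
   ┃                   ┃s incoming reques┃        
   ┃                   ┃━━━━━━━━━━━━━━━━━┛        
   ┃                   ┃                          


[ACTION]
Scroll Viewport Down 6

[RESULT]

──────────────────────────┨                       
[-] project/              ┃                       
  server.css              ┃━━━━━━━━━━━━━━┓        
  server.md               ┃              ┃        
  cache.css               ┃──────────────┨        
  client.go               ┃nfiguration fi┃        
  main.c                  ┃ memory alloca┃        
  auth.go                 ┃ser sessions e┃        
  cache.h                 ┃───┐ry allocat┃        
  auth.json               ┃s? │a streams ┃        
  auth.c                  ┃e? │se records┃        
                          ┃   │ue items r┃        
                          ┃───┘          ┃        
━━━━━━━━━━━━━━━━━━━━━━━━━━┛data streams e┃        
   ┃                   ┃s thread pools se┃        
   ┃                   ┃ses user sessions┃        
   ┃                   ┃s incoming reques┃        
   ┃                   ┃━━━━━━━━━━━━━━━━━┛        
   ┃                   ┃                          
   ┗━━━━━━━━━━━━━━━━━━━┛                          
                                                  
                                                  


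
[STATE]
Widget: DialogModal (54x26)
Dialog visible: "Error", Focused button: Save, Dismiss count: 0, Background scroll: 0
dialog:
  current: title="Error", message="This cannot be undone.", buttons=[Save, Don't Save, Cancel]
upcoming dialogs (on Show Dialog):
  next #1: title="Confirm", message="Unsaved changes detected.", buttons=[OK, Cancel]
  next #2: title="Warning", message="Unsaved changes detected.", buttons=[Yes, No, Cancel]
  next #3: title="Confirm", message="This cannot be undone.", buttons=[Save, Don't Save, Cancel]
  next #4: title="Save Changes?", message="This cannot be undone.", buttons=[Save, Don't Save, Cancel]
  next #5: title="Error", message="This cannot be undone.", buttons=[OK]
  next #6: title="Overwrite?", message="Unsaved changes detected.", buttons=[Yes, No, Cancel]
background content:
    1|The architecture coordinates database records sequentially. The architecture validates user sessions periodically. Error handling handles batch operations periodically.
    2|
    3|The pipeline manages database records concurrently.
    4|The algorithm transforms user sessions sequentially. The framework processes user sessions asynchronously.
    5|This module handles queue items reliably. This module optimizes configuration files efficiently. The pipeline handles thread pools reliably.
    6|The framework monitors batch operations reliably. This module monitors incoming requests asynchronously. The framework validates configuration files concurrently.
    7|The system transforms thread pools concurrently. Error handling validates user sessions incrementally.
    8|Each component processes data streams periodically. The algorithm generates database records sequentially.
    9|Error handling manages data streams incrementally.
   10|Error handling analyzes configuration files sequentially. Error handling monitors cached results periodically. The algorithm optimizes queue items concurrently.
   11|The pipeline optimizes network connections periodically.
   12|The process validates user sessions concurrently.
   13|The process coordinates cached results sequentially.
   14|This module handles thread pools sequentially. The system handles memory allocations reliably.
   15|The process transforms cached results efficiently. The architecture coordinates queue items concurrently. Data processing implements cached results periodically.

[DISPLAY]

The architecture coordinates database records sequenti
                                                      
The pipeline manages database records concurrently.   
The algorithm transforms user sessions sequentially. T
This module handles queue items reliably. This module 
The framework monitors batch operations reliably. This
The system transforms thread pools concurrently. Error
Each component processes data streams periodically. Th
Error handling manages data streams incrementally.    
Error handling analyzes configuration files sequential
The pipelin┌──────────────────────────────┐periodicall
The process│            Error             │ently.     
The process│    This cannot be undone.    │entially.  
This module│ [Save]  Don't Save   Cancel  │ly. The sys
The process└──────────────────────────────┘iently. The
                                                      
                                                      
                                                      
                                                      
                                                      
                                                      
                                                      
                                                      
                                                      
                                                      
                                                      


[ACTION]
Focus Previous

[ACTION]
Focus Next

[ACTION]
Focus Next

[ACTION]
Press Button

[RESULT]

The architecture coordinates database records sequenti
                                                      
The pipeline manages database records concurrently.   
The algorithm transforms user sessions sequentially. T
This module handles queue items reliably. This module 
The framework monitors batch operations reliably. This
The system transforms thread pools concurrently. Error
Each component processes data streams periodically. Th
Error handling manages data streams incrementally.    
Error handling analyzes configuration files sequential
The pipeline optimizes network connections periodicall
The process validates user sessions concurrently.     
The process coordinates cached results sequentially.  
This module handles thread pools sequentially. The sys
The process transforms cached results efficiently. The
                                                      
                                                      
                                                      
                                                      
                                                      
                                                      
                                                      
                                                      
                                                      
                                                      
                                                      


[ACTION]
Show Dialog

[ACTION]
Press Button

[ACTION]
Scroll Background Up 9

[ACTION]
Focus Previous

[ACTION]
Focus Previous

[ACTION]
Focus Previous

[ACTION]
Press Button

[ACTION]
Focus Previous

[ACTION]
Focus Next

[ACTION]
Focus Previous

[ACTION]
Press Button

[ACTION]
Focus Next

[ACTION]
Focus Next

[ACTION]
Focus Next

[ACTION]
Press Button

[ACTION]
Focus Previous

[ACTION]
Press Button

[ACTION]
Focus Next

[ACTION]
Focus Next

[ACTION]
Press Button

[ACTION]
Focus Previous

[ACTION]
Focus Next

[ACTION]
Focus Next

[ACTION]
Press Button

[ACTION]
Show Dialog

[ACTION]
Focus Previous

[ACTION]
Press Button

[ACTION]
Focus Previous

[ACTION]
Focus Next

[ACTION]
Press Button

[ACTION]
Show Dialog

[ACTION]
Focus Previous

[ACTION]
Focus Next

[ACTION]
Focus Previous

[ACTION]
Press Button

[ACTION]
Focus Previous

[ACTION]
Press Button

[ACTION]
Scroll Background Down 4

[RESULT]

This module handles queue items reliably. This module 
The framework monitors batch operations reliably. This
The system transforms thread pools concurrently. Error
Each component processes data streams periodically. Th
Error handling manages data streams incrementally.    
Error handling analyzes configuration files sequential
The pipeline optimizes network connections periodicall
The process validates user sessions concurrently.     
The process coordinates cached results sequentially.  
This module handles thread pools sequentially. The sys
The process transforms cached results efficiently. The
                                                      
                                                      
                                                      
                                                      
                                                      
                                                      
                                                      
                                                      
                                                      
                                                      
                                                      
                                                      
                                                      
                                                      
                                                      


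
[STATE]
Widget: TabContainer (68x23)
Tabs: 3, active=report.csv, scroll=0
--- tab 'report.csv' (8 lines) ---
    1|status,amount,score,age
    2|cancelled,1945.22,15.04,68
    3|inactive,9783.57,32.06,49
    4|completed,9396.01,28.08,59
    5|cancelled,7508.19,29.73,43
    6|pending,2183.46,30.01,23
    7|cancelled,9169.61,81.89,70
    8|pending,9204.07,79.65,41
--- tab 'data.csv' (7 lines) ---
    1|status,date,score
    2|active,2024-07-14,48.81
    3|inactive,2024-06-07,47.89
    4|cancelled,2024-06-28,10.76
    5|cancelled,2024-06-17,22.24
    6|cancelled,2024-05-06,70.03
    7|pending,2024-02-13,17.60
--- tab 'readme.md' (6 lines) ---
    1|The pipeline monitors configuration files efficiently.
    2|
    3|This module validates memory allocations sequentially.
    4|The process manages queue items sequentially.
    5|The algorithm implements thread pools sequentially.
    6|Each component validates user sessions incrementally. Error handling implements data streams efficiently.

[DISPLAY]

[report.csv]│ data.csv │ readme.md                                  
────────────────────────────────────────────────────────────────────
status,amount,score,age                                             
cancelled,1945.22,15.04,68                                          
inactive,9783.57,32.06,49                                           
completed,9396.01,28.08,59                                          
cancelled,7508.19,29.73,43                                          
pending,2183.46,30.01,23                                            
cancelled,9169.61,81.89,70                                          
pending,9204.07,79.65,41                                            
                                                                    
                                                                    
                                                                    
                                                                    
                                                                    
                                                                    
                                                                    
                                                                    
                                                                    
                                                                    
                                                                    
                                                                    
                                                                    


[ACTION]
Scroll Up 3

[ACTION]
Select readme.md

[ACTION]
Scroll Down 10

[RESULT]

 report.csv │ data.csv │[readme.md]                                 
────────────────────────────────────────────────────────────────────
Each component validates user sessions incrementally. Error handling
                                                                    
                                                                    
                                                                    
                                                                    
                                                                    
                                                                    
                                                                    
                                                                    
                                                                    
                                                                    
                                                                    
                                                                    
                                                                    
                                                                    
                                                                    
                                                                    
                                                                    
                                                                    
                                                                    
                                                                    


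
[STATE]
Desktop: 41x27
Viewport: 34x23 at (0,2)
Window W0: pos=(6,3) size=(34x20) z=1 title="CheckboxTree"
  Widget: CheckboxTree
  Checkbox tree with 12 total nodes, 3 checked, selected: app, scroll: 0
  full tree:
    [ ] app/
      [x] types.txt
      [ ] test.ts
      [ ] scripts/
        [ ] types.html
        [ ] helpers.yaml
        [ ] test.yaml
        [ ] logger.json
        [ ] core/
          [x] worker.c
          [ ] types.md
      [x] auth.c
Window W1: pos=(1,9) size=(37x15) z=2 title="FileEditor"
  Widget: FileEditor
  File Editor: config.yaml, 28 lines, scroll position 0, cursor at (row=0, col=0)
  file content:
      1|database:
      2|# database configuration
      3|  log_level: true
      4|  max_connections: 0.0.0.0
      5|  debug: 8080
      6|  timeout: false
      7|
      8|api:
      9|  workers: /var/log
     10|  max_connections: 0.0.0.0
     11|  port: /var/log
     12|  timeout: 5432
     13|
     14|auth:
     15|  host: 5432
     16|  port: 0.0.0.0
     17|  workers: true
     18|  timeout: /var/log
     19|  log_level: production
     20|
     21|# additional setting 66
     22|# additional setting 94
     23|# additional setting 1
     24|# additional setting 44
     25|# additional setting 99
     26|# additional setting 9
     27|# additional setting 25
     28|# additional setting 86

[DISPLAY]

                                  
      ┏━━━━━━━━━━━━━━━━━━━━━━━━━━━
      ┃ CheckboxTree              
      ┠───────────────────────────
      ┃>[-] app/                  
      ┃   [x] types.txt           
      ┃   [ ] test.ts             
 ┏━━━━━━━━━━━━━━━━━━━━━━━━━━━━━━━━
 ┃ FileEditor                     
 ┠────────────────────────────────
 ┃█atabase:                       
 ┃# database configuration        
 ┃  log_level: true               
 ┃  max_connections: 0.0.0.0      
 ┃  debug: 8080                   
 ┃  timeout: false                
 ┃                                
 ┃api:                            
 ┃  workers: /var/log             
 ┃  max_connections: 0.0.0.0      
 ┃  port: /var/log                
 ┗━━━━━━━━━━━━━━━━━━━━━━━━━━━━━━━━
                                  


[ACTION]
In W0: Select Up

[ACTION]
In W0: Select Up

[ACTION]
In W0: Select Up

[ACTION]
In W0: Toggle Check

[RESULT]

                                  
      ┏━━━━━━━━━━━━━━━━━━━━━━━━━━━
      ┃ CheckboxTree              
      ┠───────────────────────────
      ┃>[x] app/                  
      ┃   [x] types.txt           
      ┃   [x] test.ts             
 ┏━━━━━━━━━━━━━━━━━━━━━━━━━━━━━━━━
 ┃ FileEditor                     
 ┠────────────────────────────────
 ┃█atabase:                       
 ┃# database configuration        
 ┃  log_level: true               
 ┃  max_connections: 0.0.0.0      
 ┃  debug: 8080                   
 ┃  timeout: false                
 ┃                                
 ┃api:                            
 ┃  workers: /var/log             
 ┃  max_connections: 0.0.0.0      
 ┃  port: /var/log                
 ┗━━━━━━━━━━━━━━━━━━━━━━━━━━━━━━━━
                                  
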